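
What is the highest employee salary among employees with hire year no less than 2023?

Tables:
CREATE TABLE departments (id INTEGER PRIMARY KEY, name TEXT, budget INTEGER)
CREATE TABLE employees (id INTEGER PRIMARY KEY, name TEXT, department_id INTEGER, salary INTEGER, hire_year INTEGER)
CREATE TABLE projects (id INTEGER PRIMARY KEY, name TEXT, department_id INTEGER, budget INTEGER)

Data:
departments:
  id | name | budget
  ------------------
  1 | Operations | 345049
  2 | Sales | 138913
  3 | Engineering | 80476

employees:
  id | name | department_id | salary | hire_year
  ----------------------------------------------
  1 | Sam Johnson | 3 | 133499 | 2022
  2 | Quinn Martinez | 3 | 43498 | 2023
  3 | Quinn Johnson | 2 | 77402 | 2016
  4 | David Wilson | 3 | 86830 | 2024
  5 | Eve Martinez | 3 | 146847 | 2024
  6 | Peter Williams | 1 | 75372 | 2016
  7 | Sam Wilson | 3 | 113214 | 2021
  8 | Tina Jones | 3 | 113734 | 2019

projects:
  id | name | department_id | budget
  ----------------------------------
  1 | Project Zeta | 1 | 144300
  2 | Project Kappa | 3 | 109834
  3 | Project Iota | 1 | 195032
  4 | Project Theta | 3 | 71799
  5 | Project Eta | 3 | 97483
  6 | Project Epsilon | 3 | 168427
SELECT MAX(salary) FROM employees WHERE hire_year >= 2023

Execution result:
146847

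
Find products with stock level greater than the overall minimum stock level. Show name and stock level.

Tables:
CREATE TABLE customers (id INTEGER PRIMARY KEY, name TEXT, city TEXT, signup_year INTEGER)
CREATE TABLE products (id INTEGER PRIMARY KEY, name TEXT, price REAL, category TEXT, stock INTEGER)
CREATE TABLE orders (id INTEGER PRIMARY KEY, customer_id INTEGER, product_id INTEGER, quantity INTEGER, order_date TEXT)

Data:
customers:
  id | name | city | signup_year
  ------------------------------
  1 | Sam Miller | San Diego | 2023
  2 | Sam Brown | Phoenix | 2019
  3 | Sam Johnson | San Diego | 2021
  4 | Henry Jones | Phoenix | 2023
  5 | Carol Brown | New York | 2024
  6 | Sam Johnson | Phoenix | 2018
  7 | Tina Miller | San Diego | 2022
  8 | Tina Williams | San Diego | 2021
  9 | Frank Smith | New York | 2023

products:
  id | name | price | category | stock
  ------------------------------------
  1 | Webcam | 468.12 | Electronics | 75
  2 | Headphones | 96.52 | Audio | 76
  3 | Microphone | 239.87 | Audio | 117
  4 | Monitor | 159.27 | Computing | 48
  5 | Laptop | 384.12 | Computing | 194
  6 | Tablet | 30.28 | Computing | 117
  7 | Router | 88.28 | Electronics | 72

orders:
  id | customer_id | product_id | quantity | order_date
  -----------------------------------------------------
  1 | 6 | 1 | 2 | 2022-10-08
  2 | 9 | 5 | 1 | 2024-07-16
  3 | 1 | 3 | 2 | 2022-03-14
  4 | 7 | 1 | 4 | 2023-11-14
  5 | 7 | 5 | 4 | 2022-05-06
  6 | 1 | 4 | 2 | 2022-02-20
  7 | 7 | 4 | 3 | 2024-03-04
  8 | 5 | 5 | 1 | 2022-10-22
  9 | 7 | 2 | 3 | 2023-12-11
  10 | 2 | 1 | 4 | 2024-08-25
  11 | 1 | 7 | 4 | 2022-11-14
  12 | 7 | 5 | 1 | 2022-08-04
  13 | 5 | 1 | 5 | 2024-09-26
SELECT name, stock FROM products WHERE stock > (SELECT MIN(stock) FROM products)

Execution result:
name | stock
Webcam | 75
Headphones | 76
Microphone | 117
Laptop | 194
Tablet | 117
Router | 72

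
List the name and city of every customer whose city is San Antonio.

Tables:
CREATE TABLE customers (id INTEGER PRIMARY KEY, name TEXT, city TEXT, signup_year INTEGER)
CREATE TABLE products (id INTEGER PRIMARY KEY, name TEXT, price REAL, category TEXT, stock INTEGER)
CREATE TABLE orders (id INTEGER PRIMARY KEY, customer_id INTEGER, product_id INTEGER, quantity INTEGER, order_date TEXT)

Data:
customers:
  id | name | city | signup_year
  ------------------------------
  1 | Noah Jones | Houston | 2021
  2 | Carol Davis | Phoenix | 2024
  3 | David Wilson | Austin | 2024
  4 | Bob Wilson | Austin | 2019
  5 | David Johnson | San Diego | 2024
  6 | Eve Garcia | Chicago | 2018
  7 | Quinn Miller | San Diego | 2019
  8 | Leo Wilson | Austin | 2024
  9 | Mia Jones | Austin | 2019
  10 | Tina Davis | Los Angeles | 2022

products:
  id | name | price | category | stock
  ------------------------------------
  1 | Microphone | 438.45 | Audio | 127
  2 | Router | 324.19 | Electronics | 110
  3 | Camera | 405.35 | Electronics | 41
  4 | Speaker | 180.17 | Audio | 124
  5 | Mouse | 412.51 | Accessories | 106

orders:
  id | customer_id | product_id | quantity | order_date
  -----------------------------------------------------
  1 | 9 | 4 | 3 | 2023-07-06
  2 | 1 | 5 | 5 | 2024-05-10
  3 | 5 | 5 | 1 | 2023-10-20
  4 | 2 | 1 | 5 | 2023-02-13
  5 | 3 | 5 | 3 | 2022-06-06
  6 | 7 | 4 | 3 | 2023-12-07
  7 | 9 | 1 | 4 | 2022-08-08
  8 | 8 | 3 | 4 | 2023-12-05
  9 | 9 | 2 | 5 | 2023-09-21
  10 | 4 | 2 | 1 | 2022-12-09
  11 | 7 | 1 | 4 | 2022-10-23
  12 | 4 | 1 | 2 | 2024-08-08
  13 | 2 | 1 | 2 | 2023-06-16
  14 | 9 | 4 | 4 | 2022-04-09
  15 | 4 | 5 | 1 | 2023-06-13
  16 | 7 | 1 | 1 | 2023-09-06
SELECT name, city FROM customers WHERE city = 'San Antonio'

Execution result:
(no rows)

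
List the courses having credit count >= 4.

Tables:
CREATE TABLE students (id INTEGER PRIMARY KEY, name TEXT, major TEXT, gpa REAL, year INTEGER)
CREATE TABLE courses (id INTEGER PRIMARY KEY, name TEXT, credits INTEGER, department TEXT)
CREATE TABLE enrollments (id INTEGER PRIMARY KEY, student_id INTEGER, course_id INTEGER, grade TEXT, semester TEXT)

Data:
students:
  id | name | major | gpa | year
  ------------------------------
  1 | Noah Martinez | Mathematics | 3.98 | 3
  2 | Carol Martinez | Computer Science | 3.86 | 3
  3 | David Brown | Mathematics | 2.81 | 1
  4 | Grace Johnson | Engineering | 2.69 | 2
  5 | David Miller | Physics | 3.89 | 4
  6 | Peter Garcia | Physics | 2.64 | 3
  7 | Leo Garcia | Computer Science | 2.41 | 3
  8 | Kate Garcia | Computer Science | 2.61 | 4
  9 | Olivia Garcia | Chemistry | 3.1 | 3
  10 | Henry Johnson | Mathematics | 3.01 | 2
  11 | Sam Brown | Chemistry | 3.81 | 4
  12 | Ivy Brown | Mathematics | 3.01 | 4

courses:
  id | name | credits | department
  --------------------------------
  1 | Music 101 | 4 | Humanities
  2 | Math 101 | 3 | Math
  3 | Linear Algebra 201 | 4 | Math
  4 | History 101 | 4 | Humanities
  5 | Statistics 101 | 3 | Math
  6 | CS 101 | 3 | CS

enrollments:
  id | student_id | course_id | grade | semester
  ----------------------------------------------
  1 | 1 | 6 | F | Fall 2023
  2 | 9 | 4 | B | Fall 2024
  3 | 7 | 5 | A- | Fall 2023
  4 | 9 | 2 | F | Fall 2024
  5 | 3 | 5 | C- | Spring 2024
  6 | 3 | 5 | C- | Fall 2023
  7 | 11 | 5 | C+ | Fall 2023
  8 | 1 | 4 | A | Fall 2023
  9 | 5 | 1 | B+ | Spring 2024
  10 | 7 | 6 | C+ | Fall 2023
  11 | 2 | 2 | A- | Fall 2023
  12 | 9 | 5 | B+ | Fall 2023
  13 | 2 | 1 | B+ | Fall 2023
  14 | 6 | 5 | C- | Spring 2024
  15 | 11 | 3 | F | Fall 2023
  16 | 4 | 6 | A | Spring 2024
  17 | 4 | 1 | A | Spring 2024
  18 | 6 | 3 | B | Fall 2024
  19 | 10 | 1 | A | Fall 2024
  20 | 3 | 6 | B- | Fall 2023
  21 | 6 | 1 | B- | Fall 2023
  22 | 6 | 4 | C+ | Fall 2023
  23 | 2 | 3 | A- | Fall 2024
SELECT name, credits FROM courses WHERE credits >= 4

Execution result:
name | credits
Music 101 | 4
Linear Algebra 201 | 4
History 101 | 4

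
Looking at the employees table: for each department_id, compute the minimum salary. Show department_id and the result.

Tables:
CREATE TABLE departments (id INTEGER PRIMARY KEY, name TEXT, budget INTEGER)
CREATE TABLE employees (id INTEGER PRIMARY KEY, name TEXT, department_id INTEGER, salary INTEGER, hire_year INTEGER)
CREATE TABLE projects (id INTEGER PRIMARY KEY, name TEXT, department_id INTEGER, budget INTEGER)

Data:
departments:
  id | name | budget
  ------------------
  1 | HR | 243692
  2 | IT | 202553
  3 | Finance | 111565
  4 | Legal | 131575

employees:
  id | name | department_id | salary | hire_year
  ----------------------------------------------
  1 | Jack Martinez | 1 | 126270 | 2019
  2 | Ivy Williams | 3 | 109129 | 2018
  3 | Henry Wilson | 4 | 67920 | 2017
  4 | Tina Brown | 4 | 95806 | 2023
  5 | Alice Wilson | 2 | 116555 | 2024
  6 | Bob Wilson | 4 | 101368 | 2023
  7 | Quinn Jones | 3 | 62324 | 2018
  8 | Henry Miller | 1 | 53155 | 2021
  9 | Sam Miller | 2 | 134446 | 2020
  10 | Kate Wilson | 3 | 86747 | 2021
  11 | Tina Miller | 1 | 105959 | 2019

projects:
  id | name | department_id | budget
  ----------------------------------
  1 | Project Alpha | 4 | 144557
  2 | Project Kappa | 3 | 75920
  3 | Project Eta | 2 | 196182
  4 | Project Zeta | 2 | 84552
SELECT department_id, MIN(salary) AS min_salary FROM employees GROUP BY department_id

Execution result:
department_id | min_salary
1 | 53155
2 | 116555
3 | 62324
4 | 67920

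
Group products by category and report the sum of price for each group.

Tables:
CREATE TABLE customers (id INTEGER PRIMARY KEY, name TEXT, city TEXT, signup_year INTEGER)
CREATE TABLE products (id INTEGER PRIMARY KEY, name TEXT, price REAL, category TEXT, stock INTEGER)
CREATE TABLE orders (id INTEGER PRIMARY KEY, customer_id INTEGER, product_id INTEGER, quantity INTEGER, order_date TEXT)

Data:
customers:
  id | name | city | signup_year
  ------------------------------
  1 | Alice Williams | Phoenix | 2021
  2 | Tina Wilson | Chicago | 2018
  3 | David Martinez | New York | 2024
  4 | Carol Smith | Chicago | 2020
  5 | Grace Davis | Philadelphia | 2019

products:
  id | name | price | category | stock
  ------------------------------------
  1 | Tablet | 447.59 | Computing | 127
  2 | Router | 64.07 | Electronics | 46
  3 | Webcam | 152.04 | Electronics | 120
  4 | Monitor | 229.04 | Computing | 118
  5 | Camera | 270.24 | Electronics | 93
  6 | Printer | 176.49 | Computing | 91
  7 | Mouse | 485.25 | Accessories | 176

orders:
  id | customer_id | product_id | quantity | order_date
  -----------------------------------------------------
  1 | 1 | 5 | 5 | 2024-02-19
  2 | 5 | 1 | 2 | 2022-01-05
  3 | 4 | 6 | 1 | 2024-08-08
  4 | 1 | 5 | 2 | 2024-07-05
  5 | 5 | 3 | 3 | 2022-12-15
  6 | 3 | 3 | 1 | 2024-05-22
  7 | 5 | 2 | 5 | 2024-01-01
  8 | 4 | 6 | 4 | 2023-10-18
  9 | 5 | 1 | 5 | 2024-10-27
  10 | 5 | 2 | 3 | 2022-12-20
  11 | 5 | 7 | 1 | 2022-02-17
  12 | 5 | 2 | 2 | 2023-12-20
SELECT category, SUM(price) AS sum_price FROM products GROUP BY category

Execution result:
category | sum_price
Accessories | 485.25
Computing | 853.12
Electronics | 486.35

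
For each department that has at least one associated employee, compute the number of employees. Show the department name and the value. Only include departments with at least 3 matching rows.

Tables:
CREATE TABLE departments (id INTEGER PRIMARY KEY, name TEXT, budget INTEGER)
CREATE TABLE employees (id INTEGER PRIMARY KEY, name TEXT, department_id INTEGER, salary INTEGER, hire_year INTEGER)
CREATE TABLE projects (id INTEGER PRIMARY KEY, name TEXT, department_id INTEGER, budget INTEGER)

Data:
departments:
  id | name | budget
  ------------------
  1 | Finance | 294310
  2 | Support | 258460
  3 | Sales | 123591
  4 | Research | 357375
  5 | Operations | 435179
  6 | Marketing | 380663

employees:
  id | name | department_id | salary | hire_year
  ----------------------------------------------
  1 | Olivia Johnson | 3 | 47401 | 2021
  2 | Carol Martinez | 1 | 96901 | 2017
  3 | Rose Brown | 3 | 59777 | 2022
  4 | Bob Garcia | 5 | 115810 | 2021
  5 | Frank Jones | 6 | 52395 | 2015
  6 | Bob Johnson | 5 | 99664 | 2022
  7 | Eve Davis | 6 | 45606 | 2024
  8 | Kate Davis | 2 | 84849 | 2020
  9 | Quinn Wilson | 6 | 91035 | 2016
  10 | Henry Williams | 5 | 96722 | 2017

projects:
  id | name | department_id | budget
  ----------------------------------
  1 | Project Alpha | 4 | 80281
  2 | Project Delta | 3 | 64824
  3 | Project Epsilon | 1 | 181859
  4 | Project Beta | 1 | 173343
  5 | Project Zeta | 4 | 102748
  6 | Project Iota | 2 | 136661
SELECT p.name, COUNT(*) AS n FROM employees c JOIN departments p ON c.department_id = p.id GROUP BY p.id, p.name HAVING COUNT(*) >= 3

Execution result:
name | n
Operations | 3
Marketing | 3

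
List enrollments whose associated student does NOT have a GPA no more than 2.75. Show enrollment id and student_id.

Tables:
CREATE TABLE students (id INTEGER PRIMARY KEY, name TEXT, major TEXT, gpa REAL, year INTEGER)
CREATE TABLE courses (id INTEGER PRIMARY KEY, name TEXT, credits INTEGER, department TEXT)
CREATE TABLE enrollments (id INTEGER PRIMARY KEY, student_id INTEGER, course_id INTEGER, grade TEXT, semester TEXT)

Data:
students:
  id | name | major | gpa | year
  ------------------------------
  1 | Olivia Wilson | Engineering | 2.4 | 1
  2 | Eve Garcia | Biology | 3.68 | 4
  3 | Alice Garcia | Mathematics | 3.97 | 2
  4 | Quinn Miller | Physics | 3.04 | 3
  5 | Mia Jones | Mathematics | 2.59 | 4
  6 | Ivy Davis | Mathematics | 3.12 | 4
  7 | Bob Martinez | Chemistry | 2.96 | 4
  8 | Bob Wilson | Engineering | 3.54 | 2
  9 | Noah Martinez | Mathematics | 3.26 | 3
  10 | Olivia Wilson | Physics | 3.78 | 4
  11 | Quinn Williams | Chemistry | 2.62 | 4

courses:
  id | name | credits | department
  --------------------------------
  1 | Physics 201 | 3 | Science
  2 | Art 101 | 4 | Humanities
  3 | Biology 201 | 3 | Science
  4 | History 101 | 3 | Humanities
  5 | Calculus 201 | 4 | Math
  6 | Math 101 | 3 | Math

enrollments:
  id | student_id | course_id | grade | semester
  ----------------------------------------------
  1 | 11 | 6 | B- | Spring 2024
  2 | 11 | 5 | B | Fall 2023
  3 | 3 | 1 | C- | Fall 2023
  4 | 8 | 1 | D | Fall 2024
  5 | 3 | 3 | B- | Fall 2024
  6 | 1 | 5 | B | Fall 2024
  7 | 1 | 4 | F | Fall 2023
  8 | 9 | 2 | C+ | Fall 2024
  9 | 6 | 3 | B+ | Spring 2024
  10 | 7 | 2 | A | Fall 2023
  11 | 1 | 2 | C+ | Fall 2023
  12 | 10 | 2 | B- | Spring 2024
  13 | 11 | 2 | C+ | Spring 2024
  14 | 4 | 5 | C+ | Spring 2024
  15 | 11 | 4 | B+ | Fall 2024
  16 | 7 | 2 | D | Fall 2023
SELECT id, student_id FROM enrollments WHERE student_id NOT IN (SELECT id FROM students WHERE gpa <= 2.75)

Execution result:
id | student_id
3 | 3
4 | 8
5 | 3
8 | 9
9 | 6
10 | 7
12 | 10
14 | 4
16 | 7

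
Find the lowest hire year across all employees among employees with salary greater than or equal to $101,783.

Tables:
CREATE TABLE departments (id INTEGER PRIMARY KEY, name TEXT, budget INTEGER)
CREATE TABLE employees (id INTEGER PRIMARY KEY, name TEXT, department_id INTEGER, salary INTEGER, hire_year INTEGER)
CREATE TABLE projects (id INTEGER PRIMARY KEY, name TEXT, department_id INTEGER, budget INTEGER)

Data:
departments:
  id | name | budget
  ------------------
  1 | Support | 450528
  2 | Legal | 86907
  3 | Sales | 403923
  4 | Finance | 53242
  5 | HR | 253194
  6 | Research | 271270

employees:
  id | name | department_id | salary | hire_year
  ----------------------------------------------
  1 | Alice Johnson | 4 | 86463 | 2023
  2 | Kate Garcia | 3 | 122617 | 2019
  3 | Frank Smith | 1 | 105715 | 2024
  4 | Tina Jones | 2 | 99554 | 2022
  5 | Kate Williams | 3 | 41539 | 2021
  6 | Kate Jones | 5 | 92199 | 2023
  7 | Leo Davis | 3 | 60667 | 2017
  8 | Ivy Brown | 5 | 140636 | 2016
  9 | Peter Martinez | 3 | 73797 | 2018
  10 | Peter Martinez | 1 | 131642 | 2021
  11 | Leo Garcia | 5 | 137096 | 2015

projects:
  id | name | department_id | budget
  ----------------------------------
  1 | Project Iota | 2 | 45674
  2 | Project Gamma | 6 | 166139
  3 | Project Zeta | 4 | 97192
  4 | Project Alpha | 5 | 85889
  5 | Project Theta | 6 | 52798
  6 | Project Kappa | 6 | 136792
SELECT MIN(hire_year) FROM employees WHERE salary >= 101783

Execution result:
2015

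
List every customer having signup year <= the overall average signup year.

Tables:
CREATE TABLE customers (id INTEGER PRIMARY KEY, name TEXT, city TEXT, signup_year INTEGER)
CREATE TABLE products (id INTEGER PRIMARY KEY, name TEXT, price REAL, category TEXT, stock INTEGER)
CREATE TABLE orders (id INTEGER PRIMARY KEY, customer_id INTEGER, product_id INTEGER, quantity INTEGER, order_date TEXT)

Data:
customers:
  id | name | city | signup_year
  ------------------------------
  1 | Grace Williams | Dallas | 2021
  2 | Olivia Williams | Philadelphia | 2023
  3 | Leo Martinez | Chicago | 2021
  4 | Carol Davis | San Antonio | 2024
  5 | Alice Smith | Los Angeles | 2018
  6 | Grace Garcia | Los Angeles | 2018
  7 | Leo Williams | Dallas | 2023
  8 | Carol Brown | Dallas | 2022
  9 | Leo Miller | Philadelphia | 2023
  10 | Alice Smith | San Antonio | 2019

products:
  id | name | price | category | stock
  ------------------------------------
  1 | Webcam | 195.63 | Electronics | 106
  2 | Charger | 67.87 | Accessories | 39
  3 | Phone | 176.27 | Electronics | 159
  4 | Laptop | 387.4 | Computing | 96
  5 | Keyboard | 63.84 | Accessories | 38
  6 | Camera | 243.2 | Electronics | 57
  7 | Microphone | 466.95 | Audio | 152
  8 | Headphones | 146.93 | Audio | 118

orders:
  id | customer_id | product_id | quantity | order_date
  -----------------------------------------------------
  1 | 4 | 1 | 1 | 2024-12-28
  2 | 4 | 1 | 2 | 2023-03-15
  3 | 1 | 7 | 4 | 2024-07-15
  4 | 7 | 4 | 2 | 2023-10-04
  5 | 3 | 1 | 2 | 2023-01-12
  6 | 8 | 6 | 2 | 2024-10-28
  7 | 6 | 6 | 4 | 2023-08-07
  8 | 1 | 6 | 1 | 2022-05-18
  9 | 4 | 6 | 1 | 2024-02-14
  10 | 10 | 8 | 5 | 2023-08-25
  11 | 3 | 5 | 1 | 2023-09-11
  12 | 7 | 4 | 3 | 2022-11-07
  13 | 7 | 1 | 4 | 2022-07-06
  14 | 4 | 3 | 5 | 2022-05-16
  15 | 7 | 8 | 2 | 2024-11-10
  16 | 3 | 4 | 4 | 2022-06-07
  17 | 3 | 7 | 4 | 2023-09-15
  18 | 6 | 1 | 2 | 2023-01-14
SELECT name, signup_year FROM customers WHERE signup_year <= (SELECT AVG(signup_year) FROM customers)

Execution result:
name | signup_year
Grace Williams | 2021
Leo Martinez | 2021
Alice Smith | 2018
Grace Garcia | 2018
Alice Smith | 2019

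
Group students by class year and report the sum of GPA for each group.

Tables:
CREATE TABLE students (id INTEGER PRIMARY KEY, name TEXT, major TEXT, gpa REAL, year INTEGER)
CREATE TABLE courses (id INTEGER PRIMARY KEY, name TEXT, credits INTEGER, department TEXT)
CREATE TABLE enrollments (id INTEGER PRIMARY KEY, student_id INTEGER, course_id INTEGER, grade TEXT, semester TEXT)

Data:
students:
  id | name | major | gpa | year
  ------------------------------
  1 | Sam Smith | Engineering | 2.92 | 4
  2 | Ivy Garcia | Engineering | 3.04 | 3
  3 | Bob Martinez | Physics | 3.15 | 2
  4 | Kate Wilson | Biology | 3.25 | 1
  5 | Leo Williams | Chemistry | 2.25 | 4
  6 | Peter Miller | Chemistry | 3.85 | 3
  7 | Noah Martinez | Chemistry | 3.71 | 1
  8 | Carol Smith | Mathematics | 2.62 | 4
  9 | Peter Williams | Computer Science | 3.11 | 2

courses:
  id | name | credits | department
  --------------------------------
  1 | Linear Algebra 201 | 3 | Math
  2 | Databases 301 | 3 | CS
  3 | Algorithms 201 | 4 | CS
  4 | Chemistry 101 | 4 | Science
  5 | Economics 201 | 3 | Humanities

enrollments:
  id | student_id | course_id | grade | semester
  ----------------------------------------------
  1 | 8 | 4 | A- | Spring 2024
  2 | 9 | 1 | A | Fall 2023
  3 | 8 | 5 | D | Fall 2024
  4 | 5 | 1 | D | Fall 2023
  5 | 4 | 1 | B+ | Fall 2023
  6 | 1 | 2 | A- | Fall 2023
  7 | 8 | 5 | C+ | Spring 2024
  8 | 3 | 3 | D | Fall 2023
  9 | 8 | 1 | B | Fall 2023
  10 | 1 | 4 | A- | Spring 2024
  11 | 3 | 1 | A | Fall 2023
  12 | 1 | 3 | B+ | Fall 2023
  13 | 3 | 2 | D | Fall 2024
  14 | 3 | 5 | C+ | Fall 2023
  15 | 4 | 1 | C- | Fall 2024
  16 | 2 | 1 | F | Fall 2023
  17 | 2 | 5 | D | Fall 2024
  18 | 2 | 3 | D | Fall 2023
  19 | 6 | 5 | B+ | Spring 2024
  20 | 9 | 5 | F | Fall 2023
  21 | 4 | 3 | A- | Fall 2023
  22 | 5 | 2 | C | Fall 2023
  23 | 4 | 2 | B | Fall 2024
SELECT year, SUM(gpa) AS sum_gpa FROM students GROUP BY year

Execution result:
year | sum_gpa
1 | 6.96
2 | 6.26
3 | 6.89
4 | 7.79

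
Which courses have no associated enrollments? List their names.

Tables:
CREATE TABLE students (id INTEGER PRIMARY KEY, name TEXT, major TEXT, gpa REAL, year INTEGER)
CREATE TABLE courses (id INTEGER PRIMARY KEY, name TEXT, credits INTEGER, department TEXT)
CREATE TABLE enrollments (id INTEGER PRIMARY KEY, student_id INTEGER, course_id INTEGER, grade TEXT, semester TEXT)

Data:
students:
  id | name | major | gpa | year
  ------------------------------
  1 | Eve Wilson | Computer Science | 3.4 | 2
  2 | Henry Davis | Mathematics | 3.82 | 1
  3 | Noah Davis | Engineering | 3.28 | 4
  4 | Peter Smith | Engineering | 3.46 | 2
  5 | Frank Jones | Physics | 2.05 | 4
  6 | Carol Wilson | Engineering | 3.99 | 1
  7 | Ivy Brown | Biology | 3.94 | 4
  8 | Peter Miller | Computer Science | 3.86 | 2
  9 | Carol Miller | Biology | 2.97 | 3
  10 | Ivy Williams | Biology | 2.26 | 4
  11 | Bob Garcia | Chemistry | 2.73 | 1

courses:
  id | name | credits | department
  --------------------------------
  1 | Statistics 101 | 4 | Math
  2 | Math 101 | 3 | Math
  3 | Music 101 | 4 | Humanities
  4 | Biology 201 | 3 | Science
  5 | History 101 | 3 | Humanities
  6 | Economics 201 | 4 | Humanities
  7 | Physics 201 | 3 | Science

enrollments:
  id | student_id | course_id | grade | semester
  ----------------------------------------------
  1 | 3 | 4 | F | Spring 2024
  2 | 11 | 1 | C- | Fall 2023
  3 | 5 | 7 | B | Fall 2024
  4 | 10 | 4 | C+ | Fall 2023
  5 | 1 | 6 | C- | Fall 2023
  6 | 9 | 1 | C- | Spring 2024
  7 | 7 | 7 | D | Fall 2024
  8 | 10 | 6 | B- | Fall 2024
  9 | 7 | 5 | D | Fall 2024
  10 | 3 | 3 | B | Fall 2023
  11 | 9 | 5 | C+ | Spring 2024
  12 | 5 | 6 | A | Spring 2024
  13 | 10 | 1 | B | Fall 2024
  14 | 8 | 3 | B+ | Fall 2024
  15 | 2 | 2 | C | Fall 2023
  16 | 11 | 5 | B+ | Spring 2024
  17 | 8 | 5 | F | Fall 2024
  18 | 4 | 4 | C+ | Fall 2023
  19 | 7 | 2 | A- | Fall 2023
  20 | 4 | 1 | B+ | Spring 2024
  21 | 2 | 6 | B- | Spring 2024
SELECT p.name FROM courses p LEFT JOIN enrollments c ON c.course_id = p.id WHERE c.id IS NULL

Execution result:
(no rows)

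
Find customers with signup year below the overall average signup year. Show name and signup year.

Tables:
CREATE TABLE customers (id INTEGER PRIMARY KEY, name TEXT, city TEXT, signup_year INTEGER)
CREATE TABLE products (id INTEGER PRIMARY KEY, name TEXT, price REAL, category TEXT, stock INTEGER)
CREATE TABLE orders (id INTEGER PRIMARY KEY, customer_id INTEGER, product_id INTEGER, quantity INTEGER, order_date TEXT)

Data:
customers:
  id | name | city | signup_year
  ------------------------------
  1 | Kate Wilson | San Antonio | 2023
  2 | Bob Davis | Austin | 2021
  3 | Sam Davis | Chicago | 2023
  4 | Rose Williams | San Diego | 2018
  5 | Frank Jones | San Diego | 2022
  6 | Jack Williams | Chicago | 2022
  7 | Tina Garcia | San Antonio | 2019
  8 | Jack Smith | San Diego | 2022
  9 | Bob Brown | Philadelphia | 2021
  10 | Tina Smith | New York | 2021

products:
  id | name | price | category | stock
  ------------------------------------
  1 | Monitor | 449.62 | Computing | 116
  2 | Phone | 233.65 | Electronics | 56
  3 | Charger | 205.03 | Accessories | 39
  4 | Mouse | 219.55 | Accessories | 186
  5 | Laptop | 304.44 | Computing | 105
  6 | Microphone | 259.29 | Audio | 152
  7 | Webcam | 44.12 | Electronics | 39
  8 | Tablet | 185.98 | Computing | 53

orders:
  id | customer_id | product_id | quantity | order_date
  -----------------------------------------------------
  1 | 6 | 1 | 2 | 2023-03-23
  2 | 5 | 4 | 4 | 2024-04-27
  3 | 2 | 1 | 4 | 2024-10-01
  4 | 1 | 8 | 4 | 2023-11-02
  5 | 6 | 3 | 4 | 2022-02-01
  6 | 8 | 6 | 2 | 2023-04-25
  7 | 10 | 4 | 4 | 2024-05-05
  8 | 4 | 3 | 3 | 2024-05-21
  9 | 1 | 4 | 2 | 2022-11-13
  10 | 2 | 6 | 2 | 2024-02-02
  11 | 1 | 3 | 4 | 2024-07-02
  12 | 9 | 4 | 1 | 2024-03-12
SELECT name, signup_year FROM customers WHERE signup_year < (SELECT AVG(signup_year) FROM customers)

Execution result:
name | signup_year
Bob Davis | 2021
Rose Williams | 2018
Tina Garcia | 2019
Bob Brown | 2021
Tina Smith | 2021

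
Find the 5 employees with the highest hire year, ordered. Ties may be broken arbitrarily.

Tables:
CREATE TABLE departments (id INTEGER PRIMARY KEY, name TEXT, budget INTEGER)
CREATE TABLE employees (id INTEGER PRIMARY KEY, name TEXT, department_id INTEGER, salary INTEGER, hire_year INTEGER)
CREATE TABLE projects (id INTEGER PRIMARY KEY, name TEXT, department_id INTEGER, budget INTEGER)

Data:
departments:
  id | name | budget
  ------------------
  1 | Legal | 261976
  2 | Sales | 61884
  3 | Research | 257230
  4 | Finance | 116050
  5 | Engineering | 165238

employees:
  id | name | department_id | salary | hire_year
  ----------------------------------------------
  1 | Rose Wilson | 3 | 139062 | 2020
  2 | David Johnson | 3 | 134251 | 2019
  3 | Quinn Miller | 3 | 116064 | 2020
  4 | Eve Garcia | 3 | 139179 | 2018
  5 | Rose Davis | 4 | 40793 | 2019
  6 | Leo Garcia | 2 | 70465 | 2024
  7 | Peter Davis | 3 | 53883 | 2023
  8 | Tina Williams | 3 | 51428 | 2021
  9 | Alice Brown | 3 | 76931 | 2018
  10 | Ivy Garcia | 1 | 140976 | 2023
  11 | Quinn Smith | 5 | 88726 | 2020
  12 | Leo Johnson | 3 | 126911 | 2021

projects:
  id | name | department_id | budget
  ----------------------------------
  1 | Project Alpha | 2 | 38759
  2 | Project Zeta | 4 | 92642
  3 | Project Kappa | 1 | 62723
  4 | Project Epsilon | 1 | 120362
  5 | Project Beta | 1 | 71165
SELECT name, hire_year FROM employees ORDER BY hire_year DESC LIMIT 5

Execution result:
name | hire_year
Leo Garcia | 2024
Peter Davis | 2023
Ivy Garcia | 2023
Tina Williams | 2021
Leo Johnson | 2021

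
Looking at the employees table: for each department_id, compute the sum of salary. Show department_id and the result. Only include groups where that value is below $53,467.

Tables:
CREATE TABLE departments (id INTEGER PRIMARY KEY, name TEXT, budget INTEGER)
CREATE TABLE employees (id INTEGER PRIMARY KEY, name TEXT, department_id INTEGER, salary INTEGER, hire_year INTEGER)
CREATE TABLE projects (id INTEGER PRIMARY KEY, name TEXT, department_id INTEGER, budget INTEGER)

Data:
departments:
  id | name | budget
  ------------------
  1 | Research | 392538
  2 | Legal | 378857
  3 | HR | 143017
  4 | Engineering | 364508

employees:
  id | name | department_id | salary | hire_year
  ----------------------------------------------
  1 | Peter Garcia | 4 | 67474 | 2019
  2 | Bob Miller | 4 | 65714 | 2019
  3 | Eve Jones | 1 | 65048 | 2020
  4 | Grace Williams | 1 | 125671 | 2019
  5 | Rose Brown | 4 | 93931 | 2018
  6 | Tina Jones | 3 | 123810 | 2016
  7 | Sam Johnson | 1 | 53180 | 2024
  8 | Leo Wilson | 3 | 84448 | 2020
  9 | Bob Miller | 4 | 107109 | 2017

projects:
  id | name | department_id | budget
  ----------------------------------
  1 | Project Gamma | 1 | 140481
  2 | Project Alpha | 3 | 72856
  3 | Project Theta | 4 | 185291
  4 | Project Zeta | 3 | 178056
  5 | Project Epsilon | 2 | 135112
SELECT department_id, SUM(salary) AS sum_salary FROM employees GROUP BY department_id HAVING SUM(salary) < 53467

Execution result:
(no rows)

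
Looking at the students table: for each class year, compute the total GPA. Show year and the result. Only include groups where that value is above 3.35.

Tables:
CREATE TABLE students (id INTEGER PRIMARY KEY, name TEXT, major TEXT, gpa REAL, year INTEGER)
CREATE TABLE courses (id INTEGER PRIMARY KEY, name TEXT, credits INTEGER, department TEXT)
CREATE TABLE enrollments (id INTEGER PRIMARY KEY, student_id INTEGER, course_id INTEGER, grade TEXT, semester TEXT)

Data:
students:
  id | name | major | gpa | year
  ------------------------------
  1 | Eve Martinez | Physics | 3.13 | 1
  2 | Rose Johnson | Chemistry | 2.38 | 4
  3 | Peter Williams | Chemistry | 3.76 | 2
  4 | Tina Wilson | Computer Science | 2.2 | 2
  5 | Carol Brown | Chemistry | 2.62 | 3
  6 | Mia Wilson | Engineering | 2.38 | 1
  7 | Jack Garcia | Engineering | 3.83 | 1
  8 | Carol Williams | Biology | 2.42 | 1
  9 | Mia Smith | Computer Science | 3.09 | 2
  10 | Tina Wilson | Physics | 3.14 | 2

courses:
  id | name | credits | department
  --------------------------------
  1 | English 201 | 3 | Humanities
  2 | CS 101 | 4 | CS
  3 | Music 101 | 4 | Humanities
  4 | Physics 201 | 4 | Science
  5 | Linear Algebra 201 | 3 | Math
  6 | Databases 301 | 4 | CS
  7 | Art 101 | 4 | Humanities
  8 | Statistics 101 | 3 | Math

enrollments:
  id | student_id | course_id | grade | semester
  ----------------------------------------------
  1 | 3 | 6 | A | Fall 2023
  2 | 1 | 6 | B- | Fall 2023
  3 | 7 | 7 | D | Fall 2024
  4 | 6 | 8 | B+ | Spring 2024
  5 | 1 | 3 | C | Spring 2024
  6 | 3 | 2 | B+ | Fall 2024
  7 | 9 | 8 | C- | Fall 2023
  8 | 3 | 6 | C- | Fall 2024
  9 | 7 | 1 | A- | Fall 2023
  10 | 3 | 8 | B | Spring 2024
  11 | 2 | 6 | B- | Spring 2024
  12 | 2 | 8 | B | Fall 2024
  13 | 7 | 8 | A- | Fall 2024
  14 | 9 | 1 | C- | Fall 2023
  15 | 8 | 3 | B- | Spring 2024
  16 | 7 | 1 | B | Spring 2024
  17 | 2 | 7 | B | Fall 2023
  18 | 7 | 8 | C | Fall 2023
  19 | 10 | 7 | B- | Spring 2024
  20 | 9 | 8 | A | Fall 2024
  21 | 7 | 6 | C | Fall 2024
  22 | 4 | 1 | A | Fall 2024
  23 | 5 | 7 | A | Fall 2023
SELECT year, SUM(gpa) AS sum_gpa FROM students GROUP BY year HAVING SUM(gpa) > 3.35

Execution result:
year | sum_gpa
1 | 11.76
2 | 12.19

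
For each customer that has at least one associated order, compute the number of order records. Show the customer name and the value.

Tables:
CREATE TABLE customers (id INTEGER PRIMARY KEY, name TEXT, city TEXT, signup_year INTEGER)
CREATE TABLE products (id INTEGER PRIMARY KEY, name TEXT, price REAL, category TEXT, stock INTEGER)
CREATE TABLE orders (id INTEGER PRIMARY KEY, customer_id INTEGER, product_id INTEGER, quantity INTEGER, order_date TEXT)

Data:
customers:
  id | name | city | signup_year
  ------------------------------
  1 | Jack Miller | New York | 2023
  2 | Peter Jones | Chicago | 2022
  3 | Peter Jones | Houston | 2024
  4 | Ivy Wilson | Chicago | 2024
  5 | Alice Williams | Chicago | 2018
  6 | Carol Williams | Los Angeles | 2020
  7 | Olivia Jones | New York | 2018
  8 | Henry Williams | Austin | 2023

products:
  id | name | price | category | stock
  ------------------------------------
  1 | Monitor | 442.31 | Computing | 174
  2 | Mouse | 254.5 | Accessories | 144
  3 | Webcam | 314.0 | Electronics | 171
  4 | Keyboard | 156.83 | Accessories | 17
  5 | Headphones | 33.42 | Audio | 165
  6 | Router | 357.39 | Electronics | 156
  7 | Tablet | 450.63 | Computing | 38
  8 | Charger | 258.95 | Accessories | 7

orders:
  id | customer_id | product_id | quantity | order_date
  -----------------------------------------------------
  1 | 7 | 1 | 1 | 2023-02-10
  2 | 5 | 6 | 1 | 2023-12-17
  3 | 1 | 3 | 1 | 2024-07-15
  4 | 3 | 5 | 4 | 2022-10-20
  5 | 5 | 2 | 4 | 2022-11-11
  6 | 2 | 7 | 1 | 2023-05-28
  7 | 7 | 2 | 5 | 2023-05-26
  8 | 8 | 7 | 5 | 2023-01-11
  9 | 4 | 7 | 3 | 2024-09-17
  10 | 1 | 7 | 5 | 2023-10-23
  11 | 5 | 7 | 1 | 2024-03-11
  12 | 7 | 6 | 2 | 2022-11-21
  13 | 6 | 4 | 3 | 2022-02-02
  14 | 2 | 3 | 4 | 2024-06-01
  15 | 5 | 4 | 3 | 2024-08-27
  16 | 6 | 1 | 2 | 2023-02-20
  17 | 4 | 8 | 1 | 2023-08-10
SELECT p.name, COUNT(*) AS n FROM orders c JOIN customers p ON c.customer_id = p.id GROUP BY p.id, p.name

Execution result:
name | n
Jack Miller | 2
Peter Jones | 2
Peter Jones | 1
Ivy Wilson | 2
Alice Williams | 4
Carol Williams | 2
Olivia Jones | 3
Henry Williams | 1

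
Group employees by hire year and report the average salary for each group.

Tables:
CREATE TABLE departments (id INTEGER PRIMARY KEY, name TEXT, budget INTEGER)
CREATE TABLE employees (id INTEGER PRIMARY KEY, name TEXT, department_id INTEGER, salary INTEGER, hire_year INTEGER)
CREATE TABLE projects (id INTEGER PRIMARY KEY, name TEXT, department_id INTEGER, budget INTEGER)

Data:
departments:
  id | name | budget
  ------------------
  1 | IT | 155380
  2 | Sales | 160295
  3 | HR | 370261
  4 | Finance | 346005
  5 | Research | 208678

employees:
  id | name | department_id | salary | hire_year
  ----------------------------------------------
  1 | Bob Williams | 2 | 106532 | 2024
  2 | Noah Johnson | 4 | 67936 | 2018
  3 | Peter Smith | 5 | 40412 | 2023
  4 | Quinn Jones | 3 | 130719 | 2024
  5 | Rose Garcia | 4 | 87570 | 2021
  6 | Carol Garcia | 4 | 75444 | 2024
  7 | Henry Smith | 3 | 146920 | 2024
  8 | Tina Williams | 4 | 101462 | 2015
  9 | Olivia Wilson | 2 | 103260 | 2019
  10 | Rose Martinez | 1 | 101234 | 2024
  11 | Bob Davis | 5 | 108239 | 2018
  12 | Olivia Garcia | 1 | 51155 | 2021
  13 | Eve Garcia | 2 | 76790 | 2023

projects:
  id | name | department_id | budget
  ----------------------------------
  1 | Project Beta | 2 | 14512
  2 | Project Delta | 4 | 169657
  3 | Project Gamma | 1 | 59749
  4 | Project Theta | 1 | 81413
SELECT hire_year, AVG(salary) AS avg_salary FROM employees GROUP BY hire_year

Execution result:
hire_year | avg_salary
2015 | 101462.00
2018 | 88087.50
2019 | 103260.00
2021 | 69362.50
2023 | 58601.00
2024 | 112169.80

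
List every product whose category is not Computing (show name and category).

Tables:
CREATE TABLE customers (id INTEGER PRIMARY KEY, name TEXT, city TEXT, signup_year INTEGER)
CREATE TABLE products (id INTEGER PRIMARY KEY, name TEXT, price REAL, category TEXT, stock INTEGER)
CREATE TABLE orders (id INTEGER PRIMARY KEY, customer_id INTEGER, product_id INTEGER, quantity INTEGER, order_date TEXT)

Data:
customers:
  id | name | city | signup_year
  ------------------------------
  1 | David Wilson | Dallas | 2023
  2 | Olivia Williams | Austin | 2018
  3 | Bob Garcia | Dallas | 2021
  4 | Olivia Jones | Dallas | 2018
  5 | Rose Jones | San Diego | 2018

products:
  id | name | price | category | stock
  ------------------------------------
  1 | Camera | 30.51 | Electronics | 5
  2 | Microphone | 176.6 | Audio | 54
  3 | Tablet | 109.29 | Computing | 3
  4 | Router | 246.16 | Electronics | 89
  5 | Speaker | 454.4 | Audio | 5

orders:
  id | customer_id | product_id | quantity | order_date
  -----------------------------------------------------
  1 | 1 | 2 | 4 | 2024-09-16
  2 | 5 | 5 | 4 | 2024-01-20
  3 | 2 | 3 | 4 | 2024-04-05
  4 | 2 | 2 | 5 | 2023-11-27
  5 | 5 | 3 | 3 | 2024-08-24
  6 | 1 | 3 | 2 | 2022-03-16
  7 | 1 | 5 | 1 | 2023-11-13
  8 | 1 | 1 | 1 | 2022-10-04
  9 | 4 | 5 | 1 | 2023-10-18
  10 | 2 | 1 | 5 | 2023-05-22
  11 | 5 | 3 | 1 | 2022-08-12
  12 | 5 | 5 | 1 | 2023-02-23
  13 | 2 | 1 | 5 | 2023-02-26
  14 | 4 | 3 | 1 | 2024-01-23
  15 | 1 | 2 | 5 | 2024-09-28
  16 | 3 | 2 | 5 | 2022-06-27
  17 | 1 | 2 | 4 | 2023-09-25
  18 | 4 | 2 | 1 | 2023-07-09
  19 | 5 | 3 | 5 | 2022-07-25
SELECT name, category FROM products WHERE category <> 'Computing'

Execution result:
name | category
Camera | Electronics
Microphone | Audio
Router | Electronics
Speaker | Audio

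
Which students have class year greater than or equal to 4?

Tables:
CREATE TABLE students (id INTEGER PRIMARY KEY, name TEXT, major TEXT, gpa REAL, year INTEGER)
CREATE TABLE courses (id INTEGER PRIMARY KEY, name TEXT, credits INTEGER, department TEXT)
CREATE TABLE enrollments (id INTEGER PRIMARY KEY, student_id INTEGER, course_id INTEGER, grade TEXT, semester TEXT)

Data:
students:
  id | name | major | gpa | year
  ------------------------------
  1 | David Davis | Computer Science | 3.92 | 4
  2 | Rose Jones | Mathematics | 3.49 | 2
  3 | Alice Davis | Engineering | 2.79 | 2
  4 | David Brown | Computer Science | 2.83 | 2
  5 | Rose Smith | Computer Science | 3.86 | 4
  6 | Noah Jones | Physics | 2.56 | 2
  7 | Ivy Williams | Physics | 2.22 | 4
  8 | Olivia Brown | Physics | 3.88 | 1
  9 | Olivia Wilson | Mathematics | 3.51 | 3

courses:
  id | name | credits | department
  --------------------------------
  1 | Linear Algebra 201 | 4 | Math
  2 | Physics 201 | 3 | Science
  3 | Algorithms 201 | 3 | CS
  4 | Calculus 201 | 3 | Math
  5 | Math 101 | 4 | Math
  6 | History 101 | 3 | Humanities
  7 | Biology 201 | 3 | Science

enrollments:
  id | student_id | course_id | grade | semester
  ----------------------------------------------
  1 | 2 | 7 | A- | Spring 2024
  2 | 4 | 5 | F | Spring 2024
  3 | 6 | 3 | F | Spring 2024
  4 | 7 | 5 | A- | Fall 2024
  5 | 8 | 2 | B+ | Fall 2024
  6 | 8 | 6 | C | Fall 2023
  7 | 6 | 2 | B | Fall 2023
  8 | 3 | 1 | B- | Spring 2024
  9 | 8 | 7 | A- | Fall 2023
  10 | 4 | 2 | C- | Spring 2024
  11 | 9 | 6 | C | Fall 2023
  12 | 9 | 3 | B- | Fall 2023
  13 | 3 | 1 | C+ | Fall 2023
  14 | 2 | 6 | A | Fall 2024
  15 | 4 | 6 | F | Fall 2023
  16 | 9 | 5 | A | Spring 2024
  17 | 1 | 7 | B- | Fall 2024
SELECT name, year FROM students WHERE year >= 4

Execution result:
name | year
David Davis | 4
Rose Smith | 4
Ivy Williams | 4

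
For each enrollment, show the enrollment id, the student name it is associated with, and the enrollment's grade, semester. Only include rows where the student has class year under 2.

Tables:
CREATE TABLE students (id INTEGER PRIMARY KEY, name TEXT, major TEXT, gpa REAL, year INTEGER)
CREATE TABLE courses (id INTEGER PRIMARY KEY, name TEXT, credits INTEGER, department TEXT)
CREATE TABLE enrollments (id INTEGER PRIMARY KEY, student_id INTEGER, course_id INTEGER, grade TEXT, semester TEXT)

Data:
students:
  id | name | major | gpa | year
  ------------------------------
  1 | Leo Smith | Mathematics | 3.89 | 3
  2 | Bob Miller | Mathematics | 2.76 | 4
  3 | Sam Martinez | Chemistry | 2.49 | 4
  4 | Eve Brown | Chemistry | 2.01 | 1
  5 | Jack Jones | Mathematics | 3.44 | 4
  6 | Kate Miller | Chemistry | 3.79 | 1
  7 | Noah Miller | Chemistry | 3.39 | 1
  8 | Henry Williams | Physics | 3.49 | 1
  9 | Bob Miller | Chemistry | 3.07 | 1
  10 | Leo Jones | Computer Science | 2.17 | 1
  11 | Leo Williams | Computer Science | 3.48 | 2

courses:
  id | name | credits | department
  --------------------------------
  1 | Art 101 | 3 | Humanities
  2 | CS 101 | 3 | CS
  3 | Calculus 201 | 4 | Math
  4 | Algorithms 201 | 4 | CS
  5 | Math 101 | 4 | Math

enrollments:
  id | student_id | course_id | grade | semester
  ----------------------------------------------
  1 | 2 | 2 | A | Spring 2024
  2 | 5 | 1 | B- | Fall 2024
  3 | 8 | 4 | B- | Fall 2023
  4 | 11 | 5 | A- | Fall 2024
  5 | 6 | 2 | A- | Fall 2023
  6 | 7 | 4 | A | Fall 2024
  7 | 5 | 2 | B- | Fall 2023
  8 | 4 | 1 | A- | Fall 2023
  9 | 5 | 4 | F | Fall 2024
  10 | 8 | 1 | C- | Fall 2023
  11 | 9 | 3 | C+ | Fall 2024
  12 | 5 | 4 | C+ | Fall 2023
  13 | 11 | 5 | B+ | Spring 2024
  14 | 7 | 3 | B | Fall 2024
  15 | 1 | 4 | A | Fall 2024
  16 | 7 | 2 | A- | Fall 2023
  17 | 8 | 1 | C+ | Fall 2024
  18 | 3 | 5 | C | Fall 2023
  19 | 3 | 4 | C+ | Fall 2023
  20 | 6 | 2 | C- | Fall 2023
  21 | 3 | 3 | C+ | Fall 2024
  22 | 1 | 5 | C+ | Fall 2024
SELECT c.id, p.name AS student, c.grade, c.semester FROM enrollments c JOIN students p ON c.student_id = p.id WHERE p.year < 2

Execution result:
id | student | grade | semester
3 | Henry Williams | B- | Fall 2023
5 | Kate Miller | A- | Fall 2023
6 | Noah Miller | A | Fall 2024
8 | Eve Brown | A- | Fall 2023
10 | Henry Williams | C- | Fall 2023
11 | Bob Miller | C+ | Fall 2024
14 | Noah Miller | B | Fall 2024
16 | Noah Miller | A- | Fall 2023
17 | Henry Williams | C+ | Fall 2024
20 | Kate Miller | C- | Fall 2023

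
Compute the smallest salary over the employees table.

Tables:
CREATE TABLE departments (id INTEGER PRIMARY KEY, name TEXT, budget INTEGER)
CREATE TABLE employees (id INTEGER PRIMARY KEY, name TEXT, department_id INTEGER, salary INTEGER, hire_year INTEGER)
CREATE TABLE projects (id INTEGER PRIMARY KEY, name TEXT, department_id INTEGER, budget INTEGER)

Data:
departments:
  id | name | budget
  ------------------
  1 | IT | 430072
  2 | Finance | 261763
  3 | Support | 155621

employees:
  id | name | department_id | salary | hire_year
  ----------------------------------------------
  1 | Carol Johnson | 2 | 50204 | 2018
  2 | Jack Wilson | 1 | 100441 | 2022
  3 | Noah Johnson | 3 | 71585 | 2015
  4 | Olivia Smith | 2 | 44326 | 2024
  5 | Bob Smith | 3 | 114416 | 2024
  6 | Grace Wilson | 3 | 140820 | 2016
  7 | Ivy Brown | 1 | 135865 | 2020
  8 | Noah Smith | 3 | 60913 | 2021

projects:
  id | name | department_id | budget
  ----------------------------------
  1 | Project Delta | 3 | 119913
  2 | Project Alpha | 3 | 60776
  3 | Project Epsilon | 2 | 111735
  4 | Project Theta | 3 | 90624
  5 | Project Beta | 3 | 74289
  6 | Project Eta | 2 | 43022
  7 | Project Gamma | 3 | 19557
SELECT MIN(salary) FROM employees

Execution result:
44326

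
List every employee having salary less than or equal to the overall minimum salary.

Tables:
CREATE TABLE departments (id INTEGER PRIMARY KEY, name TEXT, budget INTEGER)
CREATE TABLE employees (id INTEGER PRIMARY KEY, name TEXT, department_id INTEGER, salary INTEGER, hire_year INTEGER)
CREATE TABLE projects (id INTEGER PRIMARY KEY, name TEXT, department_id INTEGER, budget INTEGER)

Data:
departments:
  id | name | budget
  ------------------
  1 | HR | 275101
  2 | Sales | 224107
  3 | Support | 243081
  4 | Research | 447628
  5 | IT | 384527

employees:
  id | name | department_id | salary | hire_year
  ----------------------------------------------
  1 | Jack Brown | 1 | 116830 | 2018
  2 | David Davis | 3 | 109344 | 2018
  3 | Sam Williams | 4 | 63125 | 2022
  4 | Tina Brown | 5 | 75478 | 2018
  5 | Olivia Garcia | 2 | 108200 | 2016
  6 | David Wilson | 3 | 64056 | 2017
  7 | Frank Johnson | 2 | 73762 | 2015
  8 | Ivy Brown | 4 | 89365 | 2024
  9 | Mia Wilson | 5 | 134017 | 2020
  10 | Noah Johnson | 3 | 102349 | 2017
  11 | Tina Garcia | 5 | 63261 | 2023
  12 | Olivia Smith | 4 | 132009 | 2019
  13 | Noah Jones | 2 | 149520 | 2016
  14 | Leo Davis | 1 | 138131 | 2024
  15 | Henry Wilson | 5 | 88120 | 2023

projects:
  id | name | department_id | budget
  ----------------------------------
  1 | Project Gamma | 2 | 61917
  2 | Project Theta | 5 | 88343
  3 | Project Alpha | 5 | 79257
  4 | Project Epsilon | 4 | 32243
SELECT name, salary FROM employees WHERE salary <= (SELECT MIN(salary) FROM employees)

Execution result:
name | salary
Sam Williams | 63125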